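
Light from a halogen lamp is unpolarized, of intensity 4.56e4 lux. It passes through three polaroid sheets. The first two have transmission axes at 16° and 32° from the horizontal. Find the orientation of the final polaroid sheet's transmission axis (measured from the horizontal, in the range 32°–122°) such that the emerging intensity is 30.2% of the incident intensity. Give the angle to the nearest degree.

θ ≈ 68°

Unpolarized light through the first polarizer → I₁ = ½ I₀, now polarized at 16°.
I₂ = I₁ cos²(32° − 16°) = 0.5 I₀ · cos²(16°) = 0.462 I₀.
Need I₃/I₀ = 0.302, so cos²(θ − 32°) = 0.302 / 0.462 = 0.6537.
θ − 32° = arccos(√0.6537) = 36.1°, giving θ ≈ 32 + 36.1 = 68.1°.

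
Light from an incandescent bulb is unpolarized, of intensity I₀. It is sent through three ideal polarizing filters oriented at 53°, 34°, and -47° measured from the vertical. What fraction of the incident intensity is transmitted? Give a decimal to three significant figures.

Unpolarized light through the first polarizer → I₁ = ½ I₀, now polarized at 53°.
I₂ = I₁ cos²(34° − 53°) = 0.5 I₀ · cos²(19°) = 0.447 I₀.
I₃ = I₂ cos²(-47° − 34°) = 0.447 I₀ · cos²(81°) = 0.01094 I₀.
Transmitted fraction = 0.01094.

≈ 0.0109 I₀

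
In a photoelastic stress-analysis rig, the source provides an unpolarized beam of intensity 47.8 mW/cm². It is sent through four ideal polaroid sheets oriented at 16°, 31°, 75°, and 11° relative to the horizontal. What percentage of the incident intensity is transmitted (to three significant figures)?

≈ 4.64%

Unpolarized light through the first polarizer → I₁ = 47.8 mW/cm²/2 = 23.9 mW/cm², polarized at 16°.
I₂ = I₁ · cos²(15°) = 23.9 · 0.933 = 22.3 mW/cm².
I₃ = I₂ · cos²(44°) = 22.3 · 0.5174 = 11.54 mW/cm².
I₄ = I₃ · cos²(64°) = 11.54 · 0.1922 = 2.217 mW/cm².
That is 4.639% of the incident intensity.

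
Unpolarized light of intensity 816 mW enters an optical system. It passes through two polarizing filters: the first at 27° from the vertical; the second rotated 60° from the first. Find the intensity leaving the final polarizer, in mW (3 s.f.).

I ≈ 102 mW

Unpolarized light through the first polarizer → I₁ = 816 mW/2 = 408 mW, polarized at 27°.
I₂ = I₁ · cos²(60°) = 408 · 0.25 = 102 mW.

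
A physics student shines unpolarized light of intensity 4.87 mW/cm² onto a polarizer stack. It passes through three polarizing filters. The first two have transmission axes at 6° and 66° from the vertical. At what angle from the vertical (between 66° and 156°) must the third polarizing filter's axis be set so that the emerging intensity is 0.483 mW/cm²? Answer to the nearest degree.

θ ≈ 93°

Unpolarized light through the first polarizer → I₁ = ½ I₀, now polarized at 6°.
I₂ = I₁ cos²(66° − 6°) = 0.5 I₀ · cos²(60°) = 0.125 I₀.
Target fraction: 0.483 / 4.87 mW/cm² = 0.09918 of I₀.
Need I₃/I₀ = 0.09918, so cos²(θ − 66°) = 0.09918 / 0.125 = 0.7934.
θ − 66° = arccos(√0.7934) = 27.0°, giving θ ≈ 66 + 27.0 = 93.0°.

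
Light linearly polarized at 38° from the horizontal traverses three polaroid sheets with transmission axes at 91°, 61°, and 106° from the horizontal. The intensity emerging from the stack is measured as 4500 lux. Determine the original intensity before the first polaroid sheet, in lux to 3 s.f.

I₀ ≈ 3.31e4 lux

By Malus's law, I₁ = I₀ cos²(91° − 38°) = I₀ cos²(53°) = 0.3622 I₀.
I₂ = I₁ cos²(61° − 91°) = 0.3622 I₀ · cos²(30°) = 0.2716 I₀.
I₃ = I₂ cos²(106° − 61°) = 0.2716 I₀ · cos²(45°) = 0.1358 I₀.
So 4500 lux = 0.1358 I₀, giving I₀ = 4500/0.1358 = 3.313e+04 lux.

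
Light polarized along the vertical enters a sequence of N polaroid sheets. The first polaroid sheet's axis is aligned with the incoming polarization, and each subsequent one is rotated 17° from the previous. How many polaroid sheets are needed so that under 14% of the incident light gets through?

N = 24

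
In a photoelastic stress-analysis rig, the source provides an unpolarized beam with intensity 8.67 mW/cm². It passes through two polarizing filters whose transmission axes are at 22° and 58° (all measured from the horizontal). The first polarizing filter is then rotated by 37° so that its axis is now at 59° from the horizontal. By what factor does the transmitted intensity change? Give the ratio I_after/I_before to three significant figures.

Before rotation:
Unpolarized light through the first polarizer → I₁ = ½ I₀, now polarized at 22°.
I₂ = I₁ cos²(58° − 22°) = 0.5 I₀ · cos²(36°) = 0.3273 I₀.
After rotation:
Unpolarized light through the first polarizer → I₁ = ½ I₀, now polarized at 59°.
I₂ = I₁ cos²(58° − 59°) = 0.5 I₀ · cos²(1°) = 0.4998 I₀.
Ratio = 0.4998 / 0.3273 = 1.527.

I_new/I_old ≈ 1.53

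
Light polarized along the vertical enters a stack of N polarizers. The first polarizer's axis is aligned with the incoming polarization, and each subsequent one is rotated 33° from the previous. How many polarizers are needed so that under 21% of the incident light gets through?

First polarizer is aligned with the polarization: full transmission.
Each further stage multiplies by cos²(33°) = 0.7034.
After N polarizers: T = 0.7034^(N−1). Require T < 0.21 ⇒ N−1 > ln(0.21)/ln(0.7034) = 4.44, so N−1 ≥ 5 and N = 6.
Check: N=6 gives T = 0.1722 < 0.21; N=5 gives T = 0.2448.

N = 6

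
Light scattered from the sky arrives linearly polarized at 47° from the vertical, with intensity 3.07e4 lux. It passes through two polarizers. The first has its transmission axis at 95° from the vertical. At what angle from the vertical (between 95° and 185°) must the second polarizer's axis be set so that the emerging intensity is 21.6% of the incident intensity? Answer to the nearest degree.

By Malus's law, I₁ = I₀ cos²(95° − 47°) = I₀ cos²(48°) = 0.4477 I₀.
Need I₂/I₀ = 0.216, so cos²(θ − 95°) = 0.216 / 0.4477 = 0.4824.
θ − 95° = arccos(√0.4824) = 46.0°, giving θ ≈ 95 + 46.0 = 141.0°.

θ ≈ 141°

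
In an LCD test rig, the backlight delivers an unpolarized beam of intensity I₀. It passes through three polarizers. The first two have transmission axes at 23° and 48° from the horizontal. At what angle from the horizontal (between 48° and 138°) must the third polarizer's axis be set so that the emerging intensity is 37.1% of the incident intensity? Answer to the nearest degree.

Unpolarized light through the first polarizer → I₁ = ½ I₀, now polarized at 23°.
I₂ = I₁ cos²(48° − 23°) = 0.5 I₀ · cos²(25°) = 0.4107 I₀.
Need I₃/I₀ = 0.371, so cos²(θ − 48°) = 0.371 / 0.4107 = 0.9033.
θ − 48° = arccos(√0.9033) = 18.1°, giving θ ≈ 48 + 18.1 = 66.1°.

θ ≈ 66°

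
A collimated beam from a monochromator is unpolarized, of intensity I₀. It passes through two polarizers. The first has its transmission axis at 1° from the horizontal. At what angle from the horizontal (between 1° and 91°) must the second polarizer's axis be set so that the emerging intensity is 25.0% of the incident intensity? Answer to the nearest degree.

Unpolarized light through the first polarizer → I₁ = ½ I₀, now polarized at 1°.
Need I₂/I₀ = 0.25, so cos²(θ − 1°) = 0.25 / 0.5 = 0.5.
θ − 1° = arccos(√0.5) = 45.0°, giving θ ≈ 1 + 45.0 = 46.0°.

θ ≈ 46°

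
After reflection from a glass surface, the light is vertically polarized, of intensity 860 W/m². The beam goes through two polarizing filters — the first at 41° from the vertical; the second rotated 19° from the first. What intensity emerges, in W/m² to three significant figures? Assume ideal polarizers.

I ≈ 438 W/m²

I₁ = 860 W/m² · cos²(41°) = 489.8 W/m².
I₂ = I₁ · cos²(19°) = 489.8 · 0.894 = 437.9 W/m².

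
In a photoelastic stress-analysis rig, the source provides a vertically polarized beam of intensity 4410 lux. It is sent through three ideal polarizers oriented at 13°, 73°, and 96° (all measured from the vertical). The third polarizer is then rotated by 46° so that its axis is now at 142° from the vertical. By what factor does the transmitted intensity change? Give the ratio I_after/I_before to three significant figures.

I_new/I_old ≈ 0.152

Before rotation:
By Malus's law, I₁ = I₀ cos²(13° − 0°) = I₀ cos²(13°) = 0.9494 I₀.
I₂ = I₁ cos²(73° − 13°) = 0.9494 I₀ · cos²(60°) = 0.2373 I₀.
I₃ = I₂ cos²(96° − 73°) = 0.2373 I₀ · cos²(23°) = 0.2011 I₀.
After rotation:
I₁ = I₀ cos²(13° − 0°) = I₀ cos²(13°) = 0.9494 I₀.
I₂ = I₁ cos²(73° − 13°) = 0.9494 I₀ · cos²(60°) = 0.2373 I₀.
I₃ = I₂ cos²(142° − 73°) = 0.2373 I₀ · cos²(69°) = 0.03048 I₀.
Ratio = 0.03048 / 0.2011 = 0.1516.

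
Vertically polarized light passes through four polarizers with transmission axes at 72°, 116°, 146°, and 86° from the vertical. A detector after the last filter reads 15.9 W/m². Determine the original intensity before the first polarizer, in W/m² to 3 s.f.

I₀ ≈ 1720 W/m²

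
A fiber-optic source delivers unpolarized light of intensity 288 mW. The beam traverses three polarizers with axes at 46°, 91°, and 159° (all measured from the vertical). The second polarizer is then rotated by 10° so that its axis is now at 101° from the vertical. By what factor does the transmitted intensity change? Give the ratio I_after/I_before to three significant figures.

Before rotation:
Unpolarized light through the first polarizer → I₁ = ½ I₀, now polarized at 46°.
I₂ = I₁ cos²(91° − 46°) = 0.5 I₀ · cos²(45°) = 0.25 I₀.
I₃ = I₂ cos²(159° − 91°) = 0.25 I₀ · cos²(68°) = 0.03508 I₀.
After rotation:
Unpolarized light through the first polarizer → I₁ = ½ I₀, now polarized at 46°.
I₂ = I₁ cos²(101° − 46°) = 0.5 I₀ · cos²(55°) = 0.1645 I₀.
I₃ = I₂ cos²(159° − 101°) = 0.1645 I₀ · cos²(58°) = 0.04619 I₀.
Ratio = 0.04619 / 0.03508 = 1.317.

I_new/I_old ≈ 1.32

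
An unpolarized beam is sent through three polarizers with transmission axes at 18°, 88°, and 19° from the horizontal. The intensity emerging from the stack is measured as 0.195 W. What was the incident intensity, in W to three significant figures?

Unpolarized light through the first polarizer → I₁ = ½ I₀, now polarized at 18°.
I₂ = I₁ cos²(88° − 18°) = 0.5 I₀ · cos²(70°) = 0.05849 I₀.
I₃ = I₂ cos²(19° − 88°) = 0.05849 I₀ · cos²(69°) = 0.007512 I₀.
So 0.195 W = 0.007512 I₀, giving I₀ = 0.195/0.007512 = 25.96 W.

I₀ ≈ 26.0 W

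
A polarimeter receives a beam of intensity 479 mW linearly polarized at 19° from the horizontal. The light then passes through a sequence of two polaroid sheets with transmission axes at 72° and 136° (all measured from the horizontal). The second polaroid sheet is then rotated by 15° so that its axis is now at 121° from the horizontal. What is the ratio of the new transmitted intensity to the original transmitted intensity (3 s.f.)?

I_new/I_old ≈ 2.24

Before rotation:
I₁ = I₀ cos²(72° − 19°) = I₀ cos²(53°) = 0.3622 I₀.
I₂ = I₁ cos²(136° − 72°) = 0.3622 I₀ · cos²(64°) = 0.0696 I₀.
After rotation:
I₁ = I₀ cos²(72° − 19°) = I₀ cos²(53°) = 0.3622 I₀.
I₂ = I₁ cos²(121° − 72°) = 0.3622 I₀ · cos²(49°) = 0.1559 I₀.
Ratio = 0.1559 / 0.0696 = 2.24.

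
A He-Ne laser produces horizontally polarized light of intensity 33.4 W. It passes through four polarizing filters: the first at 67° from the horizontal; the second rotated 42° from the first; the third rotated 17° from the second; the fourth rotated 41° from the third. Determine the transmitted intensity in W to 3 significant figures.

I₁ = 33.4 W · cos²(67°) = 5.099 W.
I₂ = I₁ · cos²(42°) = 5.099 · 0.5523 = 2.816 W.
I₃ = I₂ · cos²(17°) = 2.816 · 0.9145 = 2.575 W.
I₄ = I₃ · cos²(41°) = 2.575 · 0.5696 = 1.467 W.

I ≈ 1.47 W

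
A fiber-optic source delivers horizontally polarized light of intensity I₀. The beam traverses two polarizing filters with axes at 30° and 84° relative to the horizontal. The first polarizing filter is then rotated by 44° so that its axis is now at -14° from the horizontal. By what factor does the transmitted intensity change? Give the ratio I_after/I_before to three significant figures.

Before rotation:
I₁ = I₀ cos²(30° − 0°) = I₀ cos²(30°) = 0.75 I₀.
I₂ = I₁ cos²(84° − 30°) = 0.75 I₀ · cos²(54°) = 0.2591 I₀.
After rotation:
I₁ = I₀ cos²(-14° − 0°) = I₀ cos²(14°) = 0.9415 I₀.
Angle between axes 1 and 2: 82°. I₂ = 0.9415 I₀ · cos²(82°) = 0.01824 I₀.
Ratio = 0.01824 / 0.2591 = 0.07038.

I_new/I_old ≈ 0.0704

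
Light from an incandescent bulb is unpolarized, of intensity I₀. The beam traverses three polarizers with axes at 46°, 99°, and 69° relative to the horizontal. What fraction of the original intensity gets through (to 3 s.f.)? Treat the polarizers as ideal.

≈ 0.136 I₀

Unpolarized light through the first polarizer → I₁ = ½ I₀, now polarized at 46°.
I₂ = I₁ cos²(99° − 46°) = 0.5 I₀ · cos²(53°) = 0.1811 I₀.
I₃ = I₂ cos²(69° − 99°) = 0.1811 I₀ · cos²(30°) = 0.1358 I₀.
Transmitted fraction = 0.1358.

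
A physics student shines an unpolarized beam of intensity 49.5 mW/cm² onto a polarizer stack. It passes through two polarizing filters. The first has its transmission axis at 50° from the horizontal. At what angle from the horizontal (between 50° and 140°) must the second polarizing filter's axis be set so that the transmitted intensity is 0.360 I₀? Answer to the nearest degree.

θ ≈ 82°

Unpolarized light through the first polarizer → I₁ = ½ I₀, now polarized at 50°.
Need I₂/I₀ = 0.36, so cos²(θ − 50°) = 0.36 / 0.5 = 0.72.
θ − 50° = arccos(√0.72) = 31.9°, giving θ ≈ 50 + 31.9 = 81.9°.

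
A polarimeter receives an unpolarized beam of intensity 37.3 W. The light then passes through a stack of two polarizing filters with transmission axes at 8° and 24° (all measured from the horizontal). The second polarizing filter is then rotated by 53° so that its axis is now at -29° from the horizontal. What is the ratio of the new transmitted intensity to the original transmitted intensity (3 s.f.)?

Before rotation:
Unpolarized light through the first polarizer → I₁ = ½ I₀, now polarized at 8°.
I₂ = I₁ cos²(24° − 8°) = 0.5 I₀ · cos²(16°) = 0.462 I₀.
After rotation:
Unpolarized light through the first polarizer → I₁ = ½ I₀, now polarized at 8°.
I₂ = I₁ cos²(-29° − 8°) = 0.5 I₀ · cos²(37°) = 0.3189 I₀.
Ratio = 0.3189 / 0.462 = 0.6903.

I_new/I_old ≈ 0.690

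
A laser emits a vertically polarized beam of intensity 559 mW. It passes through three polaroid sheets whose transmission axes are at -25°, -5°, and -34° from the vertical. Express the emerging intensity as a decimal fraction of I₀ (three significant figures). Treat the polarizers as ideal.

I/I₀ ≈ 0.555

I₁ = 559 mW · cos²(25°) = 459.2 mW.
I₂ = I₁ · cos²(20°) = 459.2 · 0.883 = 405.4 mW.
I₃ = I₂ · cos²(29°) = 405.4 · 0.765 = 310.2 mW.
Transmitted fraction = 0.5548.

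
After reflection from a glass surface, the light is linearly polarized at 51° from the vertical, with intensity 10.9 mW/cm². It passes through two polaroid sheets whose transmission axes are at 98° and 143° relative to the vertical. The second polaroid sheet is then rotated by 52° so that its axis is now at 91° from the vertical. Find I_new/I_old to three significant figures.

Before rotation:
I₁ = I₀ cos²(98° − 51°) = I₀ cos²(47°) = 0.4651 I₀.
I₂ = I₁ cos²(143° − 98°) = 0.4651 I₀ · cos²(45°) = 0.2326 I₀.
After rotation:
I₁ = I₀ cos²(98° − 51°) = I₀ cos²(47°) = 0.4651 I₀.
I₂ = I₁ cos²(91° − 98°) = 0.4651 I₀ · cos²(7°) = 0.4582 I₀.
Ratio = 0.4582 / 0.2326 = 1.97.

I_new/I_old ≈ 1.97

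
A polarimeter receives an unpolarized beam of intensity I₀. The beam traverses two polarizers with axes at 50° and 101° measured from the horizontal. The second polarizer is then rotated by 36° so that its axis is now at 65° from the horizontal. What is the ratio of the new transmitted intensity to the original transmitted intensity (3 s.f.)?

Before rotation:
Unpolarized light through the first polarizer → I₁ = ½ I₀, now polarized at 50°.
I₂ = I₁ cos²(101° − 50°) = 0.5 I₀ · cos²(51°) = 0.198 I₀.
After rotation:
Unpolarized light through the first polarizer → I₁ = ½ I₀, now polarized at 50°.
I₂ = I₁ cos²(65° − 50°) = 0.5 I₀ · cos²(15°) = 0.4665 I₀.
Ratio = 0.4665 / 0.198 = 2.356.

I_new/I_old ≈ 2.36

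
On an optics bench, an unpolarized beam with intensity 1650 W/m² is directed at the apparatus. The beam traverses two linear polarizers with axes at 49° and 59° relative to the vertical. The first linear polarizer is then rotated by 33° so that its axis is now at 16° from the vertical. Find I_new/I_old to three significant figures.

Before rotation:
Unpolarized light through the first polarizer → I₁ = ½ I₀, now polarized at 49°.
I₂ = I₁ cos²(59° − 49°) = 0.5 I₀ · cos²(10°) = 0.4849 I₀.
After rotation:
Unpolarized light through the first polarizer → I₁ = ½ I₀, now polarized at 16°.
I₂ = I₁ cos²(59° − 16°) = 0.5 I₀ · cos²(43°) = 0.2674 I₀.
Ratio = 0.2674 / 0.4849 = 0.5515.

I_new/I_old ≈ 0.552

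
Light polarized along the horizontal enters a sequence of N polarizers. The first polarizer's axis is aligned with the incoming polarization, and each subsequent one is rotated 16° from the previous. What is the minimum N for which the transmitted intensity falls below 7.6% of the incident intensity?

N = 34

First polarizer is aligned with the polarization: full transmission.
Each further stage multiplies by cos²(16°) = 0.924.
After N polarizers: T = 0.924^(N−1). Require T < 0.076 ⇒ N−1 > ln(0.076)/ln(0.924) = 32.61, so N−1 ≥ 33 and N = 34.
Check: N=34 gives T = 0.07371 < 0.076; N=33 gives T = 0.07977.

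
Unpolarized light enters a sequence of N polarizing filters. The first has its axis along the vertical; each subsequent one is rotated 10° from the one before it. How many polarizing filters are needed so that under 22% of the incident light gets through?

N = 28

First polarizer halves the unpolarized light: factor 1/2.
Each further stage multiplies by cos²(10°) = 0.9698.
After N polarizers: T = 0.5·0.9698^(N−1). Require T < 0.22 ⇒ N−1 > ln(0.22/0.5)/ln(0.9698) = 26.81, so N−1 ≥ 27 and N = 28.
Check: N=28 gives T = 0.2188 < 0.22; N=27 gives T = 0.2256.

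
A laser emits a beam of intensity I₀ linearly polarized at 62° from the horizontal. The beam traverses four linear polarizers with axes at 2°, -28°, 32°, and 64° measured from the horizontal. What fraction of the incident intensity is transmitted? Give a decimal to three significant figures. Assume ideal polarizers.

≈ 0.0337 I₀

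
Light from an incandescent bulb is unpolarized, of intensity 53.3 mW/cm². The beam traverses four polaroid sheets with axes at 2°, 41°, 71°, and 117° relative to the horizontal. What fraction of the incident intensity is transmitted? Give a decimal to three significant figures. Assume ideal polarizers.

I/I₀ ≈ 0.109

Unpolarized light through the first polarizer → I₁ = 53.3 mW/cm²/2 = 26.65 mW/cm², polarized at 2°.
I₂ = I₁ · cos²(39°) = 26.65 · 0.604 = 16.1 mW/cm².
I₃ = I₂ · cos²(30°) = 16.1 · 0.75 = 12.07 mW/cm².
I₄ = I₃ · cos²(46°) = 12.07 · 0.4826 = 5.825 mW/cm².
Transmitted fraction = 0.1093.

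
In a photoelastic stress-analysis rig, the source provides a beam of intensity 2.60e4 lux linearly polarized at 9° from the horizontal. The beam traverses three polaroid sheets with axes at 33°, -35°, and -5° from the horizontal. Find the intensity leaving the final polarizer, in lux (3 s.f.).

I ≈ 2280 lux

I₁ = 2.60e4 lux · cos²(24°) = 2.17e+04 lux.
I₂ = I₁ · cos²(68°) = 2.17e+04 · 0.1403 = 3045 lux.
I₃ = I₂ · cos²(30°) = 3045 · 0.75 = 2284 lux.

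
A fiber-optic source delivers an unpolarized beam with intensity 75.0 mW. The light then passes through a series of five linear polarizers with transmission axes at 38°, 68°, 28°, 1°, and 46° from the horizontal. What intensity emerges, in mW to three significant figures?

Unpolarized light through the first polarizer → I₁ = 75.0 mW/2 = 37.5 mW, polarized at 38°.
I₂ = I₁ · cos²(30°) = 37.5 · 0.75 = 28.13 mW.
I₃ = I₂ · cos²(40°) = 28.13 · 0.5868 = 16.5 mW.
I₄ = I₃ · cos²(27°) = 16.5 · 0.7939 = 13.1 mW.
I₅ = I₄ · cos²(45°) = 13.1 · 0.5 = 6.551 mW.

I ≈ 6.55 mW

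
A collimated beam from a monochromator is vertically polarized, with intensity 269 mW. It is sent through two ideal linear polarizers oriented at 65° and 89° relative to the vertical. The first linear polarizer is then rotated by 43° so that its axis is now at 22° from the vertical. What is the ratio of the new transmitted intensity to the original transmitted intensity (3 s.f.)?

I_new/I_old ≈ 0.881

Before rotation:
By Malus's law, I₁ = I₀ cos²(65° − 0°) = I₀ cos²(65°) = 0.1786 I₀.
I₂ = I₁ cos²(89° − 65°) = 0.1786 I₀ · cos²(24°) = 0.1491 I₀.
After rotation:
I₁ = I₀ cos²(22° − 0°) = I₀ cos²(22°) = 0.8597 I₀.
I₂ = I₁ cos²(89° − 22°) = 0.8597 I₀ · cos²(67°) = 0.1312 I₀.
Ratio = 0.1312 / 0.1491 = 0.8805.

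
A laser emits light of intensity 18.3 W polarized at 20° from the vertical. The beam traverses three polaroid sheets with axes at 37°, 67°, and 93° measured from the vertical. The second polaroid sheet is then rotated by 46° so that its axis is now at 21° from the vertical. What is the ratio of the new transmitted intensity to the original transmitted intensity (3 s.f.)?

I_new/I_old ≈ 0.146

Before rotation:
By Malus's law, I₁ = I₀ cos²(37° − 20°) = I₀ cos²(17°) = 0.9145 I₀.
I₂ = I₁ cos²(67° − 37°) = 0.9145 I₀ · cos²(30°) = 0.6859 I₀.
I₃ = I₂ cos²(93° − 67°) = 0.6859 I₀ · cos²(26°) = 0.5541 I₀.
After rotation:
I₁ = I₀ cos²(37° − 20°) = I₀ cos²(17°) = 0.9145 I₀.
I₂ = I₁ cos²(21° − 37°) = 0.9145 I₀ · cos²(16°) = 0.845 I₀.
I₃ = I₂ cos²(93° − 21°) = 0.845 I₀ · cos²(72°) = 0.08069 I₀.
Ratio = 0.08069 / 0.5541 = 0.1456.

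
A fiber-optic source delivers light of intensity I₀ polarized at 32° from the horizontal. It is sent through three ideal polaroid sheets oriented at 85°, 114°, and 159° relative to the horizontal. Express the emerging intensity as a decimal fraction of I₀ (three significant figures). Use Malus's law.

≈ 0.139 I₀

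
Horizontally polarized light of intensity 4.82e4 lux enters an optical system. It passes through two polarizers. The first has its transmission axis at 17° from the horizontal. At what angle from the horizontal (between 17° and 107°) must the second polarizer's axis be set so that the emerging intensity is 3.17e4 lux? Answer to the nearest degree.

θ ≈ 49°

By Malus's law, I₁ = I₀ cos²(17° − 0°) = I₀ cos²(17°) = 0.9145 I₀.
Target fraction: 3.17e4 / 4.82e4 lux = 0.6577 of I₀.
Need I₂/I₀ = 0.6577, so cos²(θ − 17°) = 0.6577 / 0.9145 = 0.7192.
θ − 17° = arccos(√0.7192) = 32.0°, giving θ ≈ 17 + 32.0 = 49.0°.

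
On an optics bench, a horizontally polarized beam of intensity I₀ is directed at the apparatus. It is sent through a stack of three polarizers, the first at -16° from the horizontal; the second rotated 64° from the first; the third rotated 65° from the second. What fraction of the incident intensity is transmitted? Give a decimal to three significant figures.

≈ 0.0317 I₀

I₁ = I₀ cos²(-16° − 0°) = I₀ cos²(16°) = 0.924 I₀.
I₂ = I₁ cos²(64°) = 0.924 · 0.1922 I₀ = 0.1776 I₀.
I₃ = I₂ cos²(65°) = 0.1776 · 0.1786 I₀ = 0.03171 I₀.
Transmitted fraction = 0.03171.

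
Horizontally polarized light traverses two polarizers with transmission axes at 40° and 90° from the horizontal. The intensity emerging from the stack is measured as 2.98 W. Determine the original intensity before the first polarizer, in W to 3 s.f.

I₁ = I₀ cos²(40° − 0°) = I₀ cos²(40°) = 0.5868 I₀.
I₂ = I₁ cos²(90° − 40°) = 0.5868 I₀ · cos²(50°) = 0.2425 I₀.
So 2.98 W = 0.2425 I₀, giving I₀ = 2.98/0.2425 = 12.29 W.

I₀ ≈ 12.3 W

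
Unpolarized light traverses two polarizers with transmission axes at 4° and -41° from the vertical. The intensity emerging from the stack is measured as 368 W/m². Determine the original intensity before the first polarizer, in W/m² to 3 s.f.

Unpolarized light through the first polarizer → I₁ = ½ I₀, now polarized at 4°.
I₂ = I₁ cos²(-41° − 4°) = 0.5 I₀ · cos²(45°) = 0.25 I₀.
So 368 W/m² = 0.25 I₀, giving I₀ = 368/0.25 = 1472 W/m².

I₀ ≈ 1470 W/m²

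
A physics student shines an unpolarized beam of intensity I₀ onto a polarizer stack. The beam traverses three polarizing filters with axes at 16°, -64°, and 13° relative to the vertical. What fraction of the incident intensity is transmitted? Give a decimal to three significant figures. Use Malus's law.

Unpolarized light through the first polarizer → I₁ = ½ I₀, now polarized at 16°.
I₂ = I₁ cos²(-64° − 16°) = 0.5 I₀ · cos²(80°) = 0.01508 I₀.
I₃ = I₂ cos²(13° + 64°) = 0.01508 I₀ · cos²(77°) = 0.0007629 I₀.
Transmitted fraction = 0.0007629.

≈ 0.000763 I₀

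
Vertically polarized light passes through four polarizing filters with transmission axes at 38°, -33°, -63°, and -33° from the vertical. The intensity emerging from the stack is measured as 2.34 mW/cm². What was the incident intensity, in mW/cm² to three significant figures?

I₁ = I₀ cos²(38° − 0°) = I₀ cos²(38°) = 0.621 I₀.
I₂ = I₁ cos²(-33° − 38°) = 0.621 I₀ · cos²(71°) = 0.06582 I₀.
I₃ = I₂ cos²(-63° + 33°) = 0.06582 I₀ · cos²(30°) = 0.04936 I₀.
I₄ = I₃ cos²(-33° + 63°) = 0.04936 I₀ · cos²(30°) = 0.03702 I₀.
So 2.34 mW/cm² = 0.03702 I₀, giving I₀ = 2.34/0.03702 = 63.2 mW/cm².

I₀ ≈ 63.2 mW/cm²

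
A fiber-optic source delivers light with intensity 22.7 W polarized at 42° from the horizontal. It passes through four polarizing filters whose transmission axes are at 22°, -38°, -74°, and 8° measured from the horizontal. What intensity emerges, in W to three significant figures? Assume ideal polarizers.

I₁ = 22.7 W · cos²(20°) = 20.04 W.
I₂ = I₁ · cos²(60°) = 20.04 · 0.25 = 5.011 W.
I₃ = I₂ · cos²(36°) = 5.011 · 0.6545 = 3.28 W.
I₄ = I₃ · cos²(82°) = 3.28 · 0.01937 = 0.06353 W.

I ≈ 0.0635 W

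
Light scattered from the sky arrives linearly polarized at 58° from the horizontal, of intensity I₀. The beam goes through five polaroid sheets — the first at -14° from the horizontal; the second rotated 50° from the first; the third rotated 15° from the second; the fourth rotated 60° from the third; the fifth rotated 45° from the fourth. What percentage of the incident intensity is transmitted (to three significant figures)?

≈ 0.460%

I₁ = I₀ cos²(-14° − 58°) = I₀ cos²(72°) = 0.09549 I₀.
I₂ = I₁ cos²(50°) = 0.09549 · 0.4132 I₀ = 0.03945 I₀.
I₃ = I₂ cos²(15°) = 0.03945 · 0.933 I₀ = 0.03681 I₀.
I₄ = I₃ cos²(60°) = 0.03681 · 0.25 I₀ = 0.009203 I₀.
I₅ = I₄ cos²(45°) = 0.009203 · 0.5 I₀ = 0.004601 I₀.
That is 0.4601% of the incident intensity.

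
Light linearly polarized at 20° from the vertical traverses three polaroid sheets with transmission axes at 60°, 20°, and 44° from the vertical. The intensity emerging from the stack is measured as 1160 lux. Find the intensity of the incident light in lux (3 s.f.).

I₀ ≈ 4040 lux

I₁ = I₀ cos²(60° − 20°) = I₀ cos²(40°) = 0.5868 I₀.
I₂ = I₁ cos²(20° − 60°) = 0.5868 I₀ · cos²(40°) = 0.3444 I₀.
I₃ = I₂ cos²(44° − 20°) = 0.3444 I₀ · cos²(24°) = 0.2874 I₀.
So 1160 lux = 0.2874 I₀, giving I₀ = 1160/0.2874 = 4036 lux.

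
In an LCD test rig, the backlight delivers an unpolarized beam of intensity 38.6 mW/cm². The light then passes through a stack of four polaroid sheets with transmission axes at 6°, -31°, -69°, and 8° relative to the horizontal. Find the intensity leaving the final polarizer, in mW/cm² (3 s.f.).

I ≈ 0.387 mW/cm²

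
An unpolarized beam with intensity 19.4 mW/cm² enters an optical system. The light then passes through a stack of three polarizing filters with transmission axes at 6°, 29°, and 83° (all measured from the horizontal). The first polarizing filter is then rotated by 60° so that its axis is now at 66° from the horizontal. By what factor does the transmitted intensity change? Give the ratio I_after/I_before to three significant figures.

I_new/I_old ≈ 0.753

Before rotation:
Unpolarized light through the first polarizer → I₁ = ½ I₀, now polarized at 6°.
I₂ = I₁ cos²(29° − 6°) = 0.5 I₀ · cos²(23°) = 0.4237 I₀.
I₃ = I₂ cos²(83° − 29°) = 0.4237 I₀ · cos²(54°) = 0.1464 I₀.
After rotation:
Unpolarized light through the first polarizer → I₁ = ½ I₀, now polarized at 66°.
I₂ = I₁ cos²(29° − 66°) = 0.5 I₀ · cos²(37°) = 0.3189 I₀.
I₃ = I₂ cos²(83° − 29°) = 0.3189 I₀ · cos²(54°) = 0.1102 I₀.
Ratio = 0.1102 / 0.1464 = 0.7527.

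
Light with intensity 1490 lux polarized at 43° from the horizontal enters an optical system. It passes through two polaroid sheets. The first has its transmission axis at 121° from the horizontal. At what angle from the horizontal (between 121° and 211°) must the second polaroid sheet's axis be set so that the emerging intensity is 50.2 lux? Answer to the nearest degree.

θ ≈ 149°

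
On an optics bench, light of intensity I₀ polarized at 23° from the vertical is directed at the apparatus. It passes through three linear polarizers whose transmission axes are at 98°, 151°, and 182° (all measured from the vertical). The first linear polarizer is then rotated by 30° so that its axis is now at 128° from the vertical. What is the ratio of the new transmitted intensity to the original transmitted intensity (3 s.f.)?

I_new/I_old ≈ 2.34

Before rotation:
I₁ = I₀ cos²(98° − 23°) = I₀ cos²(75°) = 0.06699 I₀.
I₂ = I₁ cos²(151° − 98°) = 0.06699 I₀ · cos²(53°) = 0.02426 I₀.
I₃ = I₂ cos²(182° − 151°) = 0.02426 I₀ · cos²(31°) = 0.01783 I₀.
After rotation:
I₁ = I₀ cos²(128° − 23°) = I₀ cos²(75°) = 0.06699 I₀.
I₂ = I₁ cos²(151° − 128°) = 0.06699 I₀ · cos²(23°) = 0.05676 I₀.
I₃ = I₂ cos²(182° − 151°) = 0.05676 I₀ · cos²(31°) = 0.0417 I₀.
Ratio = 0.0417 / 0.01783 = 2.34.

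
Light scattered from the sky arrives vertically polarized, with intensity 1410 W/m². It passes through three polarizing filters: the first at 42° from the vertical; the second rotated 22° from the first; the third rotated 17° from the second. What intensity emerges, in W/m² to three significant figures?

I ≈ 612 W/m²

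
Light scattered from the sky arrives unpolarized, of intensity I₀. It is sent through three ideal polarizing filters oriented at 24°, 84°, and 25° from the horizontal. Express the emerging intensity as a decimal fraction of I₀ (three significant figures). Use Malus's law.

Unpolarized light through the first polarizer → I₁ = ½ I₀, now polarized at 24°.
I₂ = I₁ cos²(84° − 24°) = 0.5 I₀ · cos²(60°) = 0.125 I₀.
I₃ = I₂ cos²(25° − 84°) = 0.125 I₀ · cos²(59°) = 0.03316 I₀.
Transmitted fraction = 0.03316.

≈ 0.0332 I₀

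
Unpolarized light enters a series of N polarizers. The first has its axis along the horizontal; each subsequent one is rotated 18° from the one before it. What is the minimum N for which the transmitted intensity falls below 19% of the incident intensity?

N = 11

First polarizer halves the unpolarized light: factor 1/2.
Each further stage multiplies by cos²(18°) = 0.9045.
After N polarizers: T = 0.5·0.9045^(N−1). Require T < 0.19 ⇒ N−1 > ln(0.19/0.5)/ln(0.9045) = 9.64, so N−1 ≥ 10 and N = 11.
Check: N=11 gives T = 0.1833 < 0.19; N=10 gives T = 0.2026.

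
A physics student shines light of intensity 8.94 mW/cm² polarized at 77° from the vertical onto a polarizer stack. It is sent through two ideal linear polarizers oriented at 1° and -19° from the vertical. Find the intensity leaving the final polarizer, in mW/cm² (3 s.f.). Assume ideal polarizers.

I₁ = 8.94 mW/cm² · cos²(76°) = 0.5232 mW/cm².
I₂ = I₁ · cos²(20°) = 0.5232 · 0.883 = 0.462 mW/cm².

I ≈ 0.462 mW/cm²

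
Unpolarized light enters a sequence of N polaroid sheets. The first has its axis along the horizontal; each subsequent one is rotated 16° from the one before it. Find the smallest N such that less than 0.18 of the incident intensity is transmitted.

N = 14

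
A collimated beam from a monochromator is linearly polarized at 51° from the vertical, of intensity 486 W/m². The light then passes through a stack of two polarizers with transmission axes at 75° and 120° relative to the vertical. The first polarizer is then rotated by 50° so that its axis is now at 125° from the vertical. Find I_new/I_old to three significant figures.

I_new/I_old ≈ 0.181

Before rotation:
By Malus's law, I₁ = I₀ cos²(75° − 51°) = I₀ cos²(24°) = 0.8346 I₀.
I₂ = I₁ cos²(120° − 75°) = 0.8346 I₀ · cos²(45°) = 0.4173 I₀.
After rotation:
I₁ = I₀ cos²(125° − 51°) = I₀ cos²(74°) = 0.07598 I₀.
I₂ = I₁ cos²(120° − 125°) = 0.07598 I₀ · cos²(5°) = 0.0754 I₀.
Ratio = 0.0754 / 0.4173 = 0.1807.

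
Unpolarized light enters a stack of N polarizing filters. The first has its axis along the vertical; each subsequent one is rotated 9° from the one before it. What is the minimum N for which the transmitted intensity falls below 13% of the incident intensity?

First polarizer halves the unpolarized light: factor 1/2.
Each further stage multiplies by cos²(9°) = 0.9755.
After N polarizers: T = 0.5·0.9755^(N−1). Require T < 0.13 ⇒ N−1 > ln(0.13/0.5)/ln(0.9755) = 54.37, so N−1 ≥ 55 and N = 56.
Check: N=56 gives T = 0.128 < 0.13; N=55 gives T = 0.1312.

N = 56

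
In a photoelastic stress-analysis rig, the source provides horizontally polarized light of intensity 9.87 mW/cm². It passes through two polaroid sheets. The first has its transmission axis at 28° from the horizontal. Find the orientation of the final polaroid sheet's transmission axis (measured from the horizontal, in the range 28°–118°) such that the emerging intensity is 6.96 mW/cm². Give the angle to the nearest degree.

θ ≈ 46°

I₁ = I₀ cos²(28° − 0°) = I₀ cos²(28°) = 0.7796 I₀.
Target fraction: 6.96 / 9.87 mW/cm² = 0.7052 of I₀.
Need I₂/I₀ = 0.7052, so cos²(θ − 28°) = 0.7052 / 0.7796 = 0.9045.
θ − 28° = arccos(√0.9045) = 18.0°, giving θ ≈ 28 + 18.0 = 46.0°.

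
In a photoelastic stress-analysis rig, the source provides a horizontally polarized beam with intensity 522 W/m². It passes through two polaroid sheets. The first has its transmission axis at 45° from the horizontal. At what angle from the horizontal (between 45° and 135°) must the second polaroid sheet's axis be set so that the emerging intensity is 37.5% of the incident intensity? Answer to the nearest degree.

θ ≈ 75°

By Malus's law, I₁ = I₀ cos²(45° − 0°) = I₀ cos²(45°) = 0.5 I₀.
Need I₂/I₀ = 0.375, so cos²(θ − 45°) = 0.375 / 0.5 = 0.75.
θ − 45° = arccos(√0.75) = 30.0°, giving θ ≈ 45 + 30.0 = 75.0°.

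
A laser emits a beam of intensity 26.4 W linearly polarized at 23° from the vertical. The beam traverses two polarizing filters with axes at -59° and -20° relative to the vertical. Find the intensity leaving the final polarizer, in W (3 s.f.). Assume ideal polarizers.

I₁ = 26.4 W · cos²(82°) = 0.5113 W.
I₂ = I₁ · cos²(39°) = 0.5113 · 0.604 = 0.3088 W.

I ≈ 0.309 W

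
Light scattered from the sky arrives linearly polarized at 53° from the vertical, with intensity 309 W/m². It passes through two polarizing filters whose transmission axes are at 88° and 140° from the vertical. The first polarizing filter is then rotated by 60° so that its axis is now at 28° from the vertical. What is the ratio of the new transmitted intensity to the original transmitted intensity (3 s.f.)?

I_new/I_old ≈ 0.453

Before rotation:
I₁ = I₀ cos²(88° − 53°) = I₀ cos²(35°) = 0.671 I₀.
I₂ = I₁ cos²(140° − 88°) = 0.671 I₀ · cos²(52°) = 0.2543 I₀.
After rotation:
I₁ = I₀ cos²(28° − 53°) = I₀ cos²(25°) = 0.8214 I₀.
Angle between axes 1 and 2: 68°. I₂ = 0.8214 I₀ · cos²(68°) = 0.1153 I₀.
Ratio = 0.1153 / 0.2543 = 0.4532.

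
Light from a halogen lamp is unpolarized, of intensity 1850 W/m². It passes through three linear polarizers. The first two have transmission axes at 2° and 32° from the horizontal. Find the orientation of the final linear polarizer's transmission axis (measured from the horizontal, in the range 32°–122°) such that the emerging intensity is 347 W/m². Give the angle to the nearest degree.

θ ≈ 77°

Unpolarized light through the first polarizer → I₁ = ½ I₀, now polarized at 2°.
I₂ = I₁ cos²(32° − 2°) = 0.5 I₀ · cos²(30°) = 0.375 I₀.
Target fraction: 347 / 1850 W/m² = 0.1876 of I₀.
Need I₃/I₀ = 0.1876, so cos²(θ − 32°) = 0.1876 / 0.375 = 0.5002.
θ − 32° = arccos(√0.5002) = 45.0°, giving θ ≈ 32 + 45.0 = 77.0°.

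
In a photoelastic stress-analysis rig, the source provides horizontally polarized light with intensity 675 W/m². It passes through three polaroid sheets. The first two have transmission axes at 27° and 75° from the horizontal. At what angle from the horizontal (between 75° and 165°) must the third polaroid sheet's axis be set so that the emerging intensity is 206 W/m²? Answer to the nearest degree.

θ ≈ 97°

I₁ = I₀ cos²(27° − 0°) = I₀ cos²(27°) = 0.7939 I₀.
I₂ = I₁ cos²(75° − 27°) = 0.7939 I₀ · cos²(48°) = 0.3555 I₀.
Target fraction: 206 / 675 W/m² = 0.3052 of I₀.
Need I₃/I₀ = 0.3052, so cos²(θ − 75°) = 0.3052 / 0.3555 = 0.8586.
θ − 75° = arccos(√0.8586) = 22.1°, giving θ ≈ 75 + 22.1 = 97.1°.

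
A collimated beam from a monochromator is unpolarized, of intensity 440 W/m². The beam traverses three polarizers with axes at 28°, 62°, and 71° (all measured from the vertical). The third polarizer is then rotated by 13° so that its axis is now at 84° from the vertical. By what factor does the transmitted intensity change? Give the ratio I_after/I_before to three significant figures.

Before rotation:
Unpolarized light through the first polarizer → I₁ = ½ I₀, now polarized at 28°.
I₂ = I₁ cos²(62° − 28°) = 0.5 I₀ · cos²(34°) = 0.3437 I₀.
I₃ = I₂ cos²(71° − 62°) = 0.3437 I₀ · cos²(9°) = 0.3352 I₀.
After rotation:
Unpolarized light through the first polarizer → I₁ = ½ I₀, now polarized at 28°.
I₂ = I₁ cos²(62° − 28°) = 0.5 I₀ · cos²(34°) = 0.3437 I₀.
I₃ = I₂ cos²(84° − 62°) = 0.3437 I₀ · cos²(22°) = 0.2954 I₀.
Ratio = 0.2954 / 0.3352 = 0.8812.

I_new/I_old ≈ 0.881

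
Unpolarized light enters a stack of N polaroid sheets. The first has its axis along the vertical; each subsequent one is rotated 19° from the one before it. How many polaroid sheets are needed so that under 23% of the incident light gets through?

N = 8

First polarizer halves the unpolarized light: factor 1/2.
Each further stage multiplies by cos²(19°) = 0.894.
After N polarizers: T = 0.5·0.894^(N−1). Require T < 0.23 ⇒ N−1 > ln(0.23/0.5)/ln(0.894) = 6.93, so N−1 ≥ 7 and N = 8.
Check: N=8 gives T = 0.2282 < 0.23; N=7 gives T = 0.2553.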